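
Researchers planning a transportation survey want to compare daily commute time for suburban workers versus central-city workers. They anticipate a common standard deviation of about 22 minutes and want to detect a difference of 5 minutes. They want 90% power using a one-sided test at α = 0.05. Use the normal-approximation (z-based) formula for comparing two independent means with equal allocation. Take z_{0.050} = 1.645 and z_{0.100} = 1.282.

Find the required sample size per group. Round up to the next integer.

n = 332 per group

n = (z_α + z_β)² · (σ₁² + σ₂²) / δ²
  = (1.645 + 1.282)² · (2·22² = 968) / 5²
  = 8.5673 · 968 / 25
  = 331.73
Round up → n = 332 per group.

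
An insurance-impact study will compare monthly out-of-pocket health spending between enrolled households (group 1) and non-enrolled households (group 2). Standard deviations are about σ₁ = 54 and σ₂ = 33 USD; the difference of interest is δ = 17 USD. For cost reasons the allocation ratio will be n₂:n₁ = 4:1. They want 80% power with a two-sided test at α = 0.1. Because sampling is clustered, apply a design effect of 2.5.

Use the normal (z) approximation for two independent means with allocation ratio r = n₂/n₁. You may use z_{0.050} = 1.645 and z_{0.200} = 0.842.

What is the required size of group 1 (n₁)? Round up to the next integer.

n₁ = 171

n₁ = (z_{α/2} + z_β)² · (σ₁² + σ₂²/r) / δ²
   = (1.645 + 0.842)² · (54² + 33²/4) / 17²
   = 6.1852 · (2916 + 272.25) / 289
   = 6.1852 · 3188.2 / 289
   = 68.23
Design effect: 2.5 × 68.23 = 170.59.
Round up → n₁ = 171; n₂ = r·n₁ = 4 × 171 = 684.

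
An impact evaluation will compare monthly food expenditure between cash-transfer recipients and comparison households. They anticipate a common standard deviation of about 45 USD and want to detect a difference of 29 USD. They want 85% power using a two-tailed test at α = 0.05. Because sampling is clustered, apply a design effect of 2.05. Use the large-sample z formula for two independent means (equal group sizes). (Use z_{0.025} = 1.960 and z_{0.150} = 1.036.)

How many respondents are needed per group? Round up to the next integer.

n = (z_{α/2} + z_β)² · (σ₁² + σ₂²) / δ²
  = (1.960 + 1.036)² · (2·45² = 4050) / 29²
  = 8.9760 · 4050 / 841
  = 43.23
Design effect: 2.05 × 43.23 = 88.61.
Round up → n = 89 per group.

n = 89 per group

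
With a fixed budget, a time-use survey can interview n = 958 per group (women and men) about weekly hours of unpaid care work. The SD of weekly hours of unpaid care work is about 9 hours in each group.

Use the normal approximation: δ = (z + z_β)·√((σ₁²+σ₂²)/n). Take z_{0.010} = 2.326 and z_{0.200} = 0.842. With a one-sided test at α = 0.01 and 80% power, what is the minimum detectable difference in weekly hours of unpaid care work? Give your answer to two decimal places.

δ = (z_α + z_β) · √((σ₁²+σ₂²)/n)
  = (2.326 + 0.842) · √(162/958)
  = 3.168 · √0.1691
  = 3.168 · 0.4112
  = 1.3027

Minimum detectable difference ≈ 1.30 hours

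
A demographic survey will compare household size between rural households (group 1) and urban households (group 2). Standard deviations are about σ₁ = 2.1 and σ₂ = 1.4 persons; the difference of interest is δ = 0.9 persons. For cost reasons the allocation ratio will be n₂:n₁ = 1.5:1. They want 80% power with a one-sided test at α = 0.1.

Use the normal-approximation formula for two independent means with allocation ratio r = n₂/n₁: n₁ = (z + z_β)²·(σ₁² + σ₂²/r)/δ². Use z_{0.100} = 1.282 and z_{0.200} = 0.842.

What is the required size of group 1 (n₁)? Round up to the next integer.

n₁ = 32

n₁ = (z_α + z_β)² · (σ₁² + σ₂²/r) / δ²
   = (1.282 + 0.842)² · (2.1² + 1.4²/1.5) / 0.9²
   = 4.5114 · (4.41 + 1.3067) / 0.81
   = 4.5114 · 5.7167 / 0.81
   = 31.84
Round up → n₁ = 32; n₂ = r·n₁ = 1.5 × 32 = 48.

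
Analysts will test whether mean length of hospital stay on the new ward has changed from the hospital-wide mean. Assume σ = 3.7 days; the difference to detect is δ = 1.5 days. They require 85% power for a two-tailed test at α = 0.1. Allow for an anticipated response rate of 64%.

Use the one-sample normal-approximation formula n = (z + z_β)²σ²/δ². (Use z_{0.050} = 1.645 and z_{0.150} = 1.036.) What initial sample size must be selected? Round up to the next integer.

n = 69

n = (z_{α/2} + z_β)² · σ² / δ²
  = (1.645 + 1.036)² · 3.7² / 1.5²
  = 7.1878 · 13.69 / 2.25
  = 43.73
Adjust for 64% response: 43.73 / 0.64 = 68.33.
Round up → n = 69.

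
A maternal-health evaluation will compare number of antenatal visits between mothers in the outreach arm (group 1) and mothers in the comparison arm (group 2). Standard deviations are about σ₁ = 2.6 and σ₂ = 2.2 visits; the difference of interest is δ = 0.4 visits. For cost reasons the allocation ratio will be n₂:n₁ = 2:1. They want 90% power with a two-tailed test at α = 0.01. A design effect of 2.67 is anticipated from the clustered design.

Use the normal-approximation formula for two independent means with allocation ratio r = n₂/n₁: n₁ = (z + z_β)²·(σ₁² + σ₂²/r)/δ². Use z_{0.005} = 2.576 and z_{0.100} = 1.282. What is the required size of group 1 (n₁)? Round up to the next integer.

n₁ = (z_{α/2} + z_β)² · (σ₁² + σ₂²/r) / δ²
   = (2.576 + 1.282)² · (2.6² + 2.2²/2) / 0.4²
   = 14.8842 · (6.76 + 2.42) / 0.16
   = 14.8842 · 9.18 / 0.16
   = 853.98
Design effect: 2.67 × 853.98 = 2280.12.
Round up → n₁ = 2281; n₂ = r·n₁ = 2 × 2281 = 4562.

n₁ = 2281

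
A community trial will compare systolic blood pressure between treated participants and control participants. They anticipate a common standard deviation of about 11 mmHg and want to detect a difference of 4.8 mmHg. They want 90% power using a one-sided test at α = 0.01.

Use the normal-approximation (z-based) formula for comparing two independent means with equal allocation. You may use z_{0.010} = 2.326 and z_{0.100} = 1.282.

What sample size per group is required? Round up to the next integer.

n = 137 per group

n = (z_α + z_β)² · (σ₁² + σ₂²) / δ²
  = (2.326 + 1.282)² · (2·11² = 242) / 4.8²
  = 13.0177 · 242 / 23.04
  = 136.73
Round up → n = 137 per group.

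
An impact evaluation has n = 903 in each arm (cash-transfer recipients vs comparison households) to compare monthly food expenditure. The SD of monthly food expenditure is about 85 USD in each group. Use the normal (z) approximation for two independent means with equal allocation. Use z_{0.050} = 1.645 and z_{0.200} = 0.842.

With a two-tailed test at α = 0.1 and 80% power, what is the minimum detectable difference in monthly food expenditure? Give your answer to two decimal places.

δ = (z_{α/2} + z_β) · √((σ₁²+σ₂²)/n)
  = (1.645 + 0.842) · √(14450/903)
  = 2.487 · √16.0022
  = 2.487 · 4.0003
  = 9.9487

Minimum detectable difference ≈ 9.95 USD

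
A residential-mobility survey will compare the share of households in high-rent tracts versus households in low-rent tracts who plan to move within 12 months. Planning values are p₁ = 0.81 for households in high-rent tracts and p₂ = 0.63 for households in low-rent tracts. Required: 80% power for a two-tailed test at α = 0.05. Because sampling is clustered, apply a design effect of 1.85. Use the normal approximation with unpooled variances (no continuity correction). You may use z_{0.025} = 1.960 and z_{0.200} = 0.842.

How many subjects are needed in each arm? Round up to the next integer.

n = 174 per group

n = (z_{α/2} + z_β)² · [p₁(1−p₁) + p₂(1−p₂)] / (p₁ − p₂)²
  = (1.960 + 0.842)² · (0.81·0.19 + 0.63·0.37) / (0.18)²
  = (2.802)² · (0.1539 + 0.2331) / 0.0324
  = 7.8512 · 0.3870 / 0.0324
  = 93.78
Design effect: 1.85 × 93.78 = 173.49.
Round up → n = 174 per group.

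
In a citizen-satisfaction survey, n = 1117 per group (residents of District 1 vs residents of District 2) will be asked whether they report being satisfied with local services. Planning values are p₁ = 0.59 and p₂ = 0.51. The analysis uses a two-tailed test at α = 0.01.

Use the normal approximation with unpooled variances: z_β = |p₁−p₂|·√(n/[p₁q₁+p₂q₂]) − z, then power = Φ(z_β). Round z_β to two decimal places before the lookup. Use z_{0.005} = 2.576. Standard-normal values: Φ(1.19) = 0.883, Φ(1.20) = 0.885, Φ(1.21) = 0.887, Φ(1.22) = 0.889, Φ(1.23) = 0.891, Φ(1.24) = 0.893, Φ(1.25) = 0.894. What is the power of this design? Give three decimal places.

z_β = |p₁−p₂|·√(n/[p₁q₁+p₂q₂]) − z_{α/2}
    = 0.08 · √(1117/0.4918) − 2.576
    = 0.08 · 47.6576 − 2.576
    = 3.8126 − 2.576 = 1.2366 → 1.24
Power = Φ(1.24) = 0.893.

Power ≈ 0.893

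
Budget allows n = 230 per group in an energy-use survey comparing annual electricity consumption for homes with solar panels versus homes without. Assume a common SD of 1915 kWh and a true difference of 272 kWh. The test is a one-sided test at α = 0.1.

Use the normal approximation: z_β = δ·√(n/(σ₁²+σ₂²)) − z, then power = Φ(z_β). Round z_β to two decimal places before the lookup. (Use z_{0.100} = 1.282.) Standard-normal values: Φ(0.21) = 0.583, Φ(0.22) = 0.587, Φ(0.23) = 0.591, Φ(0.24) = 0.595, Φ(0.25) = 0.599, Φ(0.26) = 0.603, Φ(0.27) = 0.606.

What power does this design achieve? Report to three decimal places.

z_β = δ·√(n/(σ₁²+σ₂²)) − z_α
    = 272 · √(230/7334450) − 1.282
    = 272 · 0.00560 − 1.282
    = 1.5232 − 1.282 = 0.2412 → 0.24
Power = Φ(0.24) = 0.595.

Power ≈ 0.595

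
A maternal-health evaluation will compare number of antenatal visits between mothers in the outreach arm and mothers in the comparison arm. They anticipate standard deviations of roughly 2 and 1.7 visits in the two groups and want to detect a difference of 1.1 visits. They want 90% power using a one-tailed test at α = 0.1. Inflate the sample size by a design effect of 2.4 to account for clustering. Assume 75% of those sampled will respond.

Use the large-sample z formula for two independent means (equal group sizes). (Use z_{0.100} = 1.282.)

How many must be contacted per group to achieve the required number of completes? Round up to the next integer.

n = (z_α + z_β)² · (σ₁² + σ₂²) / δ²
  = (1.282 + 1.282)² · (2² + 1.7² = 6.89) / 1.1²
  = 6.5741 · 6.89 / 1.21
  = 37.43
Design effect: 2.4 × 37.43 = 89.84.
Adjust for 75% response: 89.84 / 0.75 = 119.79.
Round up → n = 120 per group.

n = 120 per group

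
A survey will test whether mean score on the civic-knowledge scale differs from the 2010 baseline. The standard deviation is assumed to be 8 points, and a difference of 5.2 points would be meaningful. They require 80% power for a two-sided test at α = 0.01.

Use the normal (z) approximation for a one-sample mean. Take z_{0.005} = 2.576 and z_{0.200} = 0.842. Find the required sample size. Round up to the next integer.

n = (z_{α/2} + z_β)² · σ² / δ²
  = (2.576 + 0.842)² · 8² / 5.2²
  = 11.6827 · 64 / 27.04
  = 27.65
Round up → n = 28.

n = 28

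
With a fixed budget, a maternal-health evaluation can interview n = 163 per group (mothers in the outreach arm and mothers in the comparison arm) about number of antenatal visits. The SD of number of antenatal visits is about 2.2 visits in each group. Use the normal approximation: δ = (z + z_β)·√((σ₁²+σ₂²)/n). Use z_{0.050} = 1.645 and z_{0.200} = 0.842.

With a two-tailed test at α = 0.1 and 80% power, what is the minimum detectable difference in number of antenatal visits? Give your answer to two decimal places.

Minimum detectable difference ≈ 0.61 visits

δ = (z_{α/2} + z_β) · √((σ₁²+σ₂²)/n)
  = (1.645 + 0.842) · √(9.68/163)
  = 2.487 · √0.05939
  = 2.487 · 0.2437
  = 0.6061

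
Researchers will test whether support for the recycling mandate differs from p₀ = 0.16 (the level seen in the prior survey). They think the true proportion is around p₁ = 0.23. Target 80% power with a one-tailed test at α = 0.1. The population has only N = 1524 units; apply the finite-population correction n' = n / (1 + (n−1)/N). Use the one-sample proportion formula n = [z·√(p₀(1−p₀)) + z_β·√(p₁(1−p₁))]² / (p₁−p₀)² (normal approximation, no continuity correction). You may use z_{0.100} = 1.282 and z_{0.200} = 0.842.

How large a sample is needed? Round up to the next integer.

n = [z_α·√(p₀q₀) + z_β·√(p₁q₁)]² / (p₁ − p₀)²
  = [1.282·√(0.16·0.84) + 0.842·√(0.23·0.77)]² / (0.07)²
  = [1.282·0.3666 + 0.842·0.4208]² / 0.0049
  = [0.8243]² / 0.0049
  = 138.68
Finite-population correction (N = 1524): 138.68 / (1 + (138.68 − 1)/1524) = 127.19.
Round up → n = 128.

n = 128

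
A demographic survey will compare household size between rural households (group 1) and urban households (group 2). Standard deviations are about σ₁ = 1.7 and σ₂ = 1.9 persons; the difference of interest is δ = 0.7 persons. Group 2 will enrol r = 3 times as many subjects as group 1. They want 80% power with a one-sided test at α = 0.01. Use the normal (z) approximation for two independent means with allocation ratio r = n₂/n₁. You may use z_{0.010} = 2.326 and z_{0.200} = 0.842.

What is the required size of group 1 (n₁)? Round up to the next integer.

n₁ = 84

n₁ = (z_α + z_β)² · (σ₁² + σ₂²/r) / δ²
   = (2.326 + 0.842)² · (1.7² + 1.9²/3) / 0.7²
   = 10.0362 · (2.89 + 1.2033) / 0.49
   = 10.0362 · 4.0933 / 0.49
   = 83.84
Round up → n₁ = 84; n₂ = r·n₁ = 3 × 84 = 252.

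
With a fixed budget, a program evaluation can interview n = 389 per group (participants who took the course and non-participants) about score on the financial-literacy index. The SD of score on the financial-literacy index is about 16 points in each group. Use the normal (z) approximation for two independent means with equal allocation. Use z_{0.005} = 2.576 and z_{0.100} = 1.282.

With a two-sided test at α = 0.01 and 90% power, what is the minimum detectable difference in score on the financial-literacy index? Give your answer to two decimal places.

Minimum detectable difference ≈ 4.43 points

δ = (z_{α/2} + z_β) · √((σ₁²+σ₂²)/n)
  = (2.576 + 1.282) · √(512/389)
  = 3.858 · √1.3162
  = 3.858 · 1.1473
  = 4.4261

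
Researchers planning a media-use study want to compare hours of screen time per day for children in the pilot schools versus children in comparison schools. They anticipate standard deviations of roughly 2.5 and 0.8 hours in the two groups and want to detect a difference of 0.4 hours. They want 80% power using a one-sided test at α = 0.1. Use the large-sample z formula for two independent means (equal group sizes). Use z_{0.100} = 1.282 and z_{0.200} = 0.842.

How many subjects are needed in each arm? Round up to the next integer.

n = 195 per group

n = (z_α + z_β)² · (σ₁² + σ₂²) / δ²
  = (1.282 + 0.842)² · (2.5² + 0.8² = 6.89) / 0.4²
  = 4.5114 · 6.89 / 0.16
  = 194.27
Round up → n = 195 per group.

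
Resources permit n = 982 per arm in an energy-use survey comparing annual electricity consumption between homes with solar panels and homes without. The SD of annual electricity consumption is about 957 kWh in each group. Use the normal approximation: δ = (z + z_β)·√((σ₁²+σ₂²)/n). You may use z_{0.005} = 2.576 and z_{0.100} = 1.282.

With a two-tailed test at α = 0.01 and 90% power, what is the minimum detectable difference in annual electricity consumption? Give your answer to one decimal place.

Minimum detectable difference ≈ 166.6 kWh

δ = (z_{α/2} + z_β) · √((σ₁²+σ₂²)/n)
  = (2.576 + 1.282) · √(1831698/982)
  = 3.858 · √1865.3
  = 3.858 · 43.1888
  = 166.6224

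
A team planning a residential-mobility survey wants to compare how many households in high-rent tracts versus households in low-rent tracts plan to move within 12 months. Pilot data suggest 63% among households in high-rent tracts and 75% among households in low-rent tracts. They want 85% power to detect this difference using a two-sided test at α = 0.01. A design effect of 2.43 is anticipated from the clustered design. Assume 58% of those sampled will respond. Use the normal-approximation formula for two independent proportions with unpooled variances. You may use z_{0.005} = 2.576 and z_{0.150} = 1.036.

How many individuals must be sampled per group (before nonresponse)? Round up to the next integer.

n = (z_{α/2} + z_β)² · [p₁(1−p₁) + p₂(1−p₂)] / (p₁ − p₂)²
  = (2.576 + 1.036)² · (0.63·0.37 + 0.75·0.25) / (-0.12)²
  = (3.612)² · (0.2331 + 0.1875) / 0.0144
  = 13.0465 · 0.4206 / 0.0144
  = 381.07
Design effect: 2.43 × 381.07 = 925.99.
Adjust for 58% response: 925.99 / 0.58 = 1596.54.
Round up → n = 1597 per group.

n = 1597 per group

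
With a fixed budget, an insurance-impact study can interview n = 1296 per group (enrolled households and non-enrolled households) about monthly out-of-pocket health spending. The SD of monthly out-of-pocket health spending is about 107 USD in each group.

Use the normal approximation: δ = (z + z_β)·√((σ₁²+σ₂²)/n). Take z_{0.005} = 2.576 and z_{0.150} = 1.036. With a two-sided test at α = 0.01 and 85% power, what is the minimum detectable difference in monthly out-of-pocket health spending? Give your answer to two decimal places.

δ = (z_{α/2} + z_β) · √((σ₁²+σ₂²)/n)
  = (2.576 + 1.036) · √(22898/1296)
  = 3.612 · √17.6682
  = 3.612 · 4.2034
  = 15.1825

Minimum detectable difference ≈ 15.18 USD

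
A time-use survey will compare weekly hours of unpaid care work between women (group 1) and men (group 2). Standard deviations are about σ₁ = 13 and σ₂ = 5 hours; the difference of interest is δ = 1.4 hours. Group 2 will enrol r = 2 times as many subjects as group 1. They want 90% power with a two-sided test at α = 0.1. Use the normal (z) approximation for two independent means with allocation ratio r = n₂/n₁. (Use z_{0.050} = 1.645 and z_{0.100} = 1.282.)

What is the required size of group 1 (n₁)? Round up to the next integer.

n₁ = (z_{α/2} + z_β)² · (σ₁² + σ₂²/r) / δ²
   = (1.645 + 1.282)² · (13² + 5²/2) / 1.4²
   = 8.5673 · (169 + 12.5) / 1.96
   = 8.5673 · 181.5 / 1.96
   = 793.35
Round up → n₁ = 794; n₂ = r·n₁ = 2 × 794 = 1588.

n₁ = 794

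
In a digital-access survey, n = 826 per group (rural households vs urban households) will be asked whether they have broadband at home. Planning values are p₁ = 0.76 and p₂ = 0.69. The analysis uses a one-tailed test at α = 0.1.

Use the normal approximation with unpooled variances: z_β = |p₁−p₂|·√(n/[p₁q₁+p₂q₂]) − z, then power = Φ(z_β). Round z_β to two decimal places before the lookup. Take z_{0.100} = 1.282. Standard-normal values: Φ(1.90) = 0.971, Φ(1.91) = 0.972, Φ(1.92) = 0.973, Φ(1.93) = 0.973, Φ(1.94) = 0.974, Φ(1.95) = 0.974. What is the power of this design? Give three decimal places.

z_β = |p₁−p₂|·√(n/[p₁q₁+p₂q₂]) − z_α
    = 0.07 · √(826/0.3963) − 1.282
    = 0.07 · 45.6539 − 1.282
    = 3.1958 − 1.282 = 1.9138 → 1.91
Power = Φ(1.91) = 0.972.

Power ≈ 0.972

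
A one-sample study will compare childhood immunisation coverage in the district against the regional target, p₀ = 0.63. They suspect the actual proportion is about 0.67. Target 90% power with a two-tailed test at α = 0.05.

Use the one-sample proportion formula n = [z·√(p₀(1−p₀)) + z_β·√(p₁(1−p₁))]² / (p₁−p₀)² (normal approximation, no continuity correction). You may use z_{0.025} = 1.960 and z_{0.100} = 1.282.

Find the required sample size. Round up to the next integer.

n = [z_{α/2}·√(p₀q₀) + z_β·√(p₁q₁)]² / (p₁ − p₀)²
  = [1.960·√(0.63·0.37) + 1.282·√(0.67·0.33)]² / (0.04)²
  = [1.960·0.4828 + 1.282·0.4702]² / 0.0016
  = [1.5491]² / 0.0016
  = 1499.84
Round up → n = 1500.

n = 1500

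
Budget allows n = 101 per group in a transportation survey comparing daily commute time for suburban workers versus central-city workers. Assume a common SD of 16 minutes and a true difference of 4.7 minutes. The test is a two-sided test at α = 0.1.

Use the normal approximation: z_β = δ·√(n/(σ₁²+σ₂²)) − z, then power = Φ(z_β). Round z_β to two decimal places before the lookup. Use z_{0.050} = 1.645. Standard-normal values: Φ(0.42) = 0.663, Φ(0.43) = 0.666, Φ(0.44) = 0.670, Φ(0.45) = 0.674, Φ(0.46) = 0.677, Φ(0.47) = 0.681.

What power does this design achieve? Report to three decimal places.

Power ≈ 0.670

z_β = δ·√(n/(σ₁²+σ₂²)) − z_{α/2}
    = 4.7 · √(101/512) − 1.645
    = 4.7 · 0.44415 − 1.645
    = 2.0875 − 1.645 = 0.4425 → 0.44
Power = Φ(0.44) = 0.670.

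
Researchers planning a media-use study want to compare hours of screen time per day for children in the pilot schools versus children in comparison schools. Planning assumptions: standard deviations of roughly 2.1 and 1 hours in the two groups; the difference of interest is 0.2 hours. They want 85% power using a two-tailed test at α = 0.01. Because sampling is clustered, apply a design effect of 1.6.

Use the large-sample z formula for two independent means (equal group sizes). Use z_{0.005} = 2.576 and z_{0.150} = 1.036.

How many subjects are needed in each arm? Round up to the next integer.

n = (z_{α/2} + z_β)² · (σ₁² + σ₂²) / δ²
  = (2.576 + 1.036)² · (2.1² + 1² = 5.41) / 0.2²
  = 13.0465 · 5.41 / 0.04
  = 1764.55
Design effect: 1.6 × 1764.55 = 2823.27.
Round up → n = 2824 per group.

n = 2824 per group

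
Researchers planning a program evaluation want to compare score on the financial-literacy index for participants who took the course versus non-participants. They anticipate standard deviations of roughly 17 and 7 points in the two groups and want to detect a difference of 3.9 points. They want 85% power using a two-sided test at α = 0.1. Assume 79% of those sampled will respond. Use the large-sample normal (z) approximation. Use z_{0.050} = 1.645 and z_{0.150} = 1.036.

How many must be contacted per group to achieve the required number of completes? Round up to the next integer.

n = 203 per group

n = (z_{α/2} + z_β)² · (σ₁² + σ₂²) / δ²
  = (1.645 + 1.036)² · (17² + 7² = 338) / 3.9²
  = 7.1878 · 338 / 15.21
  = 159.73
Adjust for 79% response: 159.73 / 0.79 = 202.19.
Round up → n = 203 per group.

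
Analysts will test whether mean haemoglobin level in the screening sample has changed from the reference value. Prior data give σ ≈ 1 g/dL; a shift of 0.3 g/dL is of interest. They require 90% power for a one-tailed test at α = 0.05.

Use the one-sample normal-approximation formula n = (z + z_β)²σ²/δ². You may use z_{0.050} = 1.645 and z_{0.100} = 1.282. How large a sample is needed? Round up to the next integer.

n = 96

n = (z_α + z_β)² · σ² / δ²
  = (1.645 + 1.282)² · 1² / 0.3²
  = 8.5673 · 1 / 0.09
  = 95.19
Round up → n = 96.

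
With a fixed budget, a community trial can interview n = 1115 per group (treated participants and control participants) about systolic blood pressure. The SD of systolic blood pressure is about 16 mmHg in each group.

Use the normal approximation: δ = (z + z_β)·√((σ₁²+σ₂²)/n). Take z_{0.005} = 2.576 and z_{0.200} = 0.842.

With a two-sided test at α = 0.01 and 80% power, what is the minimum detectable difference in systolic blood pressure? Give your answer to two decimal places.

Minimum detectable difference ≈ 2.32 mmHg

δ = (z_{α/2} + z_β) · √((σ₁²+σ₂²)/n)
  = (2.576 + 0.842) · √(512/1115)
  = 3.418 · √0.45919
  = 3.418 · 0.6776
  = 2.3162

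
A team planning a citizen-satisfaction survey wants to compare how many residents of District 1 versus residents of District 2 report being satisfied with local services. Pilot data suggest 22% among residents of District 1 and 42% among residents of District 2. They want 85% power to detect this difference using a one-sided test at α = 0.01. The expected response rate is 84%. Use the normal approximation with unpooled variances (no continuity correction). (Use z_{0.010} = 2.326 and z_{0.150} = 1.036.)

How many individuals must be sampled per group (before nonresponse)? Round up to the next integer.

n = (z_α + z_β)² · [p₁(1−p₁) + p₂(1−p₂)] / (p₁ − p₂)²
  = (2.326 + 1.036)² · (0.22·0.78 + 0.42·0.58) / (-0.20)²
  = (3.362)² · (0.1716 + 0.2436) / 0.0400
  = 11.3030 · 0.4152 / 0.0400
  = 117.33
Adjust for 84% response: 117.33 / 0.84 = 139.67.
Round up → n = 140 per group.

n = 140 per group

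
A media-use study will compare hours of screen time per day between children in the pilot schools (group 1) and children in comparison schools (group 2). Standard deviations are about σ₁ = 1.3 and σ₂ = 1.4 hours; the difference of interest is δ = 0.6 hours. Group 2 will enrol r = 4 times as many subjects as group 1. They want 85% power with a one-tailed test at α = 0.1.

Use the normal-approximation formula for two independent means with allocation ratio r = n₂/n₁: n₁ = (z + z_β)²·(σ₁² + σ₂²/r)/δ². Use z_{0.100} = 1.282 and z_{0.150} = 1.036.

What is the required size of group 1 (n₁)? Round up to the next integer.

n₁ = (z_α + z_β)² · (σ₁² + σ₂²/r) / δ²
   = (1.282 + 1.036)² · (1.3² + 1.4²/4) / 0.6²
   = 5.3731 · (1.69 + 0.49) / 0.36
   = 5.3731 · 2.18 / 0.36
   = 32.54
Round up → n₁ = 33; n₂ = r·n₁ = 4 × 33 = 132.

n₁ = 33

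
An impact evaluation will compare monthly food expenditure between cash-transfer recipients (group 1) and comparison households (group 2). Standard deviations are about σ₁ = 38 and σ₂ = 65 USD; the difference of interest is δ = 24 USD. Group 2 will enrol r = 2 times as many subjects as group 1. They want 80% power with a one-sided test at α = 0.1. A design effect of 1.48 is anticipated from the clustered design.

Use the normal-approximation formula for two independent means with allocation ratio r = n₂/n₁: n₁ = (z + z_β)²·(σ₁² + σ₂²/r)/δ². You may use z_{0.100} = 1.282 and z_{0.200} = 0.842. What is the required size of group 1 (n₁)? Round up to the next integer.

n₁ = 42

n₁ = (z_α + z_β)² · (σ₁² + σ₂²/r) / δ²
   = (1.282 + 0.842)² · (38² + 65²/2) / 24²
   = 4.5114 · (1444 + 2112.5) / 576
   = 4.5114 · 3556.5 / 576
   = 27.86
Design effect: 1.48 × 27.86 = 41.23.
Round up → n₁ = 42; n₂ = r·n₁ = 2 × 42 = 84.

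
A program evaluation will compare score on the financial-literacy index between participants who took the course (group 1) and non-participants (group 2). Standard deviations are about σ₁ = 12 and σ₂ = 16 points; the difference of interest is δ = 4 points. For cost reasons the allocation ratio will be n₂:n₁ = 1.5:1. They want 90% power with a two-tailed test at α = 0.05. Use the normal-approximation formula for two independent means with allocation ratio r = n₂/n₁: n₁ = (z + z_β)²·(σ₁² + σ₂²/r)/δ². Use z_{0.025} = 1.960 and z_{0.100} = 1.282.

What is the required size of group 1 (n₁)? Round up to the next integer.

n₁ = 207

n₁ = (z_{α/2} + z_β)² · (σ₁² + σ₂²/r) / δ²
   = (1.960 + 1.282)² · (12² + 16²/1.5) / 4²
   = 10.5106 · (144 + 170.6667) / 16
   = 10.5106 · 314.6667 / 16
   = 206.71
Round up → n₁ = 207; n₂ = r·n₁ = 1.5 × 207 = 311.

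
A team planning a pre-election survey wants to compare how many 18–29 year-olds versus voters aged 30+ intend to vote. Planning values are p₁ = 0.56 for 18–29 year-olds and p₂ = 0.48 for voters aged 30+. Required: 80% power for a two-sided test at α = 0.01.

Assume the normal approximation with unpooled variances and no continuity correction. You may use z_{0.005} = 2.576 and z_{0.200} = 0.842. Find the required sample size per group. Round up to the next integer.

n = 906 per group

n = (z_{α/2} + z_β)² · [p₁(1−p₁) + p₂(1−p₂)] / (p₁ − p₂)²
  = (2.576 + 0.842)² · (0.56·0.44 + 0.48·0.52) / (0.08)²
  = (3.418)² · (0.2464 + 0.2496) / 0.0064
  = 11.6827 · 0.4960 / 0.0064
  = 905.41
Round up → n = 906 per group.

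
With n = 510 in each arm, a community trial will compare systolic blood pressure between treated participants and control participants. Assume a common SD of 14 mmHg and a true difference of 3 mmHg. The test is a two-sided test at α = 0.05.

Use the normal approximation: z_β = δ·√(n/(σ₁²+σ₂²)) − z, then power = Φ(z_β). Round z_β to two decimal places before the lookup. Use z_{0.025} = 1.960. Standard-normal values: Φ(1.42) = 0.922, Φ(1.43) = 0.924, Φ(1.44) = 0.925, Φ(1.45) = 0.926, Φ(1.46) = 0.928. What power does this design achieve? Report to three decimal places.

z_β = δ·√(n/(σ₁²+σ₂²)) − z_{α/2}
    = 3 · √(510/392) − 1.960
    = 3 · 1.14062 − 1.960
    = 3.4219 − 1.960 = 1.4619 → 1.46
Power = Φ(1.46) = 0.928.

Power ≈ 0.928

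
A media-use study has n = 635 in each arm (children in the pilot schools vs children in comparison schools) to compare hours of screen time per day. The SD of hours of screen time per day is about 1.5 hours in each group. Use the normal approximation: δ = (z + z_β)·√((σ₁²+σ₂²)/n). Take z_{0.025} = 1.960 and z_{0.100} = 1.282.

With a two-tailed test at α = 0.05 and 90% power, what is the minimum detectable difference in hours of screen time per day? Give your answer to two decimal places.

Minimum detectable difference ≈ 0.27 hours

δ = (z_{α/2} + z_β) · √((σ₁²+σ₂²)/n)
  = (1.960 + 1.282) · √(4.5/635)
  = 3.242 · √0.00709
  = 3.242 · 0.0842
  = 0.2729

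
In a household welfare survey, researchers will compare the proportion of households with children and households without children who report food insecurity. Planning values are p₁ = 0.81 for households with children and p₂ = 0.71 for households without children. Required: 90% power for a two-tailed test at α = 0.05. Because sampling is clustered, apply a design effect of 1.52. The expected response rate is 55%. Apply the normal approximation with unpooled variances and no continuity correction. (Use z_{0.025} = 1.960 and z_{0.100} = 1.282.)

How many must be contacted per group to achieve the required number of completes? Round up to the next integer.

n = 1046 per group

n = (z_{α/2} + z_β)² · [p₁(1−p₁) + p₂(1−p₂)] / (p₁ − p₂)²
  = (1.960 + 1.282)² · (0.81·0.19 + 0.71·0.29) / (0.10)²
  = (3.242)² · (0.1539 + 0.2059) / 0.0100
  = 10.5106 · 0.3598 / 0.0100
  = 378.17
Design effect: 1.52 × 378.17 = 574.82.
Adjust for 55% response: 574.82 / 0.55 = 1045.12.
Round up → n = 1046 per group.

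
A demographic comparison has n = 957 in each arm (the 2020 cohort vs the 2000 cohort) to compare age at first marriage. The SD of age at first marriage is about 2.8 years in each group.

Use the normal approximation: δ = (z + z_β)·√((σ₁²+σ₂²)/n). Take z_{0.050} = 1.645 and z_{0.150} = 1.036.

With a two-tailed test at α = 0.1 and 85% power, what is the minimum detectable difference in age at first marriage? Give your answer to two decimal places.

δ = (z_{α/2} + z_β) · √((σ₁²+σ₂²)/n)
  = (1.645 + 1.036) · √(15.68/957)
  = 2.681 · √0.01638
  = 2.681 · 0.1280
  = 0.3432

Minimum detectable difference ≈ 0.34 years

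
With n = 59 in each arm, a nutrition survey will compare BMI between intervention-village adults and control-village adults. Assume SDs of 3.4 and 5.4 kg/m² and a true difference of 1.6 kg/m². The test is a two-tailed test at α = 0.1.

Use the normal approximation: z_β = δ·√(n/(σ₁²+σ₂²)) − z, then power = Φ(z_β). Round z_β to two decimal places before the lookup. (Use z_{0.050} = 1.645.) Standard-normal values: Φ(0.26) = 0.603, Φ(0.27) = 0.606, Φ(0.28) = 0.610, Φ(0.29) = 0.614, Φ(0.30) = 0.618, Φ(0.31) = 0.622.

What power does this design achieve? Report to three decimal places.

z_β = δ·√(n/(σ₁²+σ₂²)) − z_{α/2}
    = 1.6 · √(59/40.72) − 1.645
    = 1.6 · 1.20371 − 1.645
    = 1.9259 − 1.645 = 0.2809 → 0.28
Power = Φ(0.28) = 0.610.

Power ≈ 0.610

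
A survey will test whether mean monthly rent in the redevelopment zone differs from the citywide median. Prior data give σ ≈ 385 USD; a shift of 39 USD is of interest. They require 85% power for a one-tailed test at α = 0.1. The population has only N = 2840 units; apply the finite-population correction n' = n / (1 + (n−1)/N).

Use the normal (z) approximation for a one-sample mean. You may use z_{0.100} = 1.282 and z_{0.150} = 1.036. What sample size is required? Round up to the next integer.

n = (z_α + z_β)² · σ² / δ²
  = (1.282 + 1.036)² · 385² / 39²
  = 5.3731 · 148225 / 1521
  = 523.62
Finite-population correction (N = 2840): 523.62 / (1 + (523.62 − 1)/2840) = 442.24.
Round up → n = 443.

n = 443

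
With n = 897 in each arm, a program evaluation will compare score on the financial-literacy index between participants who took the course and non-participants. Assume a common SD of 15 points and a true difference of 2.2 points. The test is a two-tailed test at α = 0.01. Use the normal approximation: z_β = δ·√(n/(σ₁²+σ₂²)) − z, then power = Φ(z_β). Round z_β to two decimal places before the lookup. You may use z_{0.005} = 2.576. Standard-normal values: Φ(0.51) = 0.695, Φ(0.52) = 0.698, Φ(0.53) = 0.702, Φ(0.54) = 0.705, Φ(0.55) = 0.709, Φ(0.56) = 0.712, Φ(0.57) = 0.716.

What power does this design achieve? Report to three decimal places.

z_β = δ·√(n/(σ₁²+σ₂²)) − z_{α/2}
    = 2.2 · √(897/450) − 2.576
    = 2.2 · 1.41185 − 2.576
    = 3.1061 − 2.576 = 0.5301 → 0.53
Power = Φ(0.53) = 0.702.

Power ≈ 0.702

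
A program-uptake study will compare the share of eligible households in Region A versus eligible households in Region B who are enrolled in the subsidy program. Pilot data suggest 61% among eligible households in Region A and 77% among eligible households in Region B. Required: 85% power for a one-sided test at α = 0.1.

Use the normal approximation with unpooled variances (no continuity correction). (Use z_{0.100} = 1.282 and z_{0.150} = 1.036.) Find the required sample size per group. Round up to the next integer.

n = (z_α + z_β)² · [p₁(1−p₁) + p₂(1−p₂)] / (p₁ − p₂)²
  = (1.282 + 1.036)² · (0.61·0.39 + 0.77·0.23) / (-0.16)²
  = (2.318)² · (0.2379 + 0.1771) / 0.0256
  = 5.3731 · 0.4150 / 0.0256
  = 87.10
Round up → n = 88 per group.

n = 88 per group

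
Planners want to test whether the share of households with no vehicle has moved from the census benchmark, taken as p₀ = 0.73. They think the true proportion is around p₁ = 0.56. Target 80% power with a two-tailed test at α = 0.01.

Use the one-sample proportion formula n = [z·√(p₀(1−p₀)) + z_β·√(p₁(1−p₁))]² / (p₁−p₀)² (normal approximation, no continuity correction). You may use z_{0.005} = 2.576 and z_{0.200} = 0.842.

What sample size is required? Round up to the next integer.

n = 85

n = [z_{α/2}·√(p₀q₀) + z_β·√(p₁q₁)]² / (p₁ − p₀)²
  = [2.576·√(0.73·0.27) + 0.842·√(0.56·0.44)]² / (-0.17)²
  = [2.576·0.4440 + 0.842·0.4964]² / 0.0289
  = [1.5616]² / 0.0289
  = 84.38
Round up → n = 85.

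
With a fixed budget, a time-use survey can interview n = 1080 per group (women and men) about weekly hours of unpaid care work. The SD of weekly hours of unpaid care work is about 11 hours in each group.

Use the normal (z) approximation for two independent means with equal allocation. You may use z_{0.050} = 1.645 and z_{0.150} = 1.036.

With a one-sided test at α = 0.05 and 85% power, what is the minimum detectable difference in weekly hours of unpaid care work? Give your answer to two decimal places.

δ = (z_α + z_β) · √((σ₁²+σ₂²)/n)
  = (1.645 + 1.036) · √(242/1080)
  = 2.681 · √0.22407
  = 2.681 · 0.4734
  = 1.2691

Minimum detectable difference ≈ 1.27 hours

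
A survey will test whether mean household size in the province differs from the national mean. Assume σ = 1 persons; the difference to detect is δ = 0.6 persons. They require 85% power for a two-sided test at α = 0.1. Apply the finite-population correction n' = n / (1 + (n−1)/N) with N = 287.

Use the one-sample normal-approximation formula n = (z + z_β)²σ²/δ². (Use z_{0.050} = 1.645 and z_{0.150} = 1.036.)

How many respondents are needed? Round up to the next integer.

n = (z_{α/2} + z_β)² · σ² / δ²
  = (1.645 + 1.036)² · 1² / 0.6²
  = 7.1878 · 1 / 0.36
  = 19.97
Finite-population correction (N = 287): 19.97 / (1 + (19.97 − 1)/287) = 18.73.
Round up → n = 19.

n = 19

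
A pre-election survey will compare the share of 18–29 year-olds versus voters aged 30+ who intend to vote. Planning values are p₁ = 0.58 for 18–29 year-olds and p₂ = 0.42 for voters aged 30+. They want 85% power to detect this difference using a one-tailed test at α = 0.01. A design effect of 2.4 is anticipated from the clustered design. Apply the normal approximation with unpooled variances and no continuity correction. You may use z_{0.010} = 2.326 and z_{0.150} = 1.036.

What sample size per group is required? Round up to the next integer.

n = 517 per group

n = (z_α + z_β)² · [p₁(1−p₁) + p₂(1−p₂)] / (p₁ − p₂)²
  = (2.326 + 1.036)² · (0.58·0.42 + 0.42·0.58) / (0.16)²
  = (3.362)² · (0.2436 + 0.2436) / 0.0256
  = 11.3030 · 0.4872 / 0.0256
  = 215.11
Design effect: 2.4 × 215.11 = 516.27.
Round up → n = 517 per group.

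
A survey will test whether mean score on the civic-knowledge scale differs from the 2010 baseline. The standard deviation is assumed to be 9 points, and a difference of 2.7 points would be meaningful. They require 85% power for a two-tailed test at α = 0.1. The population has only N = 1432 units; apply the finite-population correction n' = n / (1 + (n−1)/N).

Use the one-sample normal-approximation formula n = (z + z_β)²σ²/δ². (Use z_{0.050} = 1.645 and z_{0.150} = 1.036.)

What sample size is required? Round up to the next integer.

n = (z_{α/2} + z_β)² · σ² / δ²
  = (1.645 + 1.036)² · 9² / 2.7²
  = 7.1878 · 81 / 7.29
  = 79.86
Finite-population correction (N = 1432): 79.86 / (1 + (79.86 − 1)/1432) = 75.70.
Round up → n = 76.

n = 76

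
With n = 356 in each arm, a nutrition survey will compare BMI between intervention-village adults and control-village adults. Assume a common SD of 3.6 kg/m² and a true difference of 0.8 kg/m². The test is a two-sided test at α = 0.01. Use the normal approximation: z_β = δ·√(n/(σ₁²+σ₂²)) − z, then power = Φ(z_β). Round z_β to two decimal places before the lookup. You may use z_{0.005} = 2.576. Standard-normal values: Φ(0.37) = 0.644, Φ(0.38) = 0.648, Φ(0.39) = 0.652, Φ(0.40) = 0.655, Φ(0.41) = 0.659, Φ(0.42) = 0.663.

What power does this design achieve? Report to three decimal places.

z_β = δ·√(n/(σ₁²+σ₂²)) − z_{α/2}
    = 0.8 · √(356/25.92) − 2.576
    = 0.8 · 3.70602 − 2.576
    = 2.9648 − 2.576 = 0.3888 → 0.39
Power = Φ(0.39) = 0.652.

Power ≈ 0.652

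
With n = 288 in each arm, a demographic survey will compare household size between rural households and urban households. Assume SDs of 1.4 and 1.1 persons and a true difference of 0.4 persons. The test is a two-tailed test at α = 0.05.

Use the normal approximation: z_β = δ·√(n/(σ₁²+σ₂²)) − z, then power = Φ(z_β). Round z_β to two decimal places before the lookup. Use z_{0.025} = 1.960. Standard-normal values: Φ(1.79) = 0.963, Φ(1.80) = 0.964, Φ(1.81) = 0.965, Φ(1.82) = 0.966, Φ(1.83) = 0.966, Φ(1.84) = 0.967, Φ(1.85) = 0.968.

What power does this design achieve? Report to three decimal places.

z_β = δ·√(n/(σ₁²+σ₂²)) − z_{α/2}
    = 0.4 · √(288/3.17) − 1.960
    = 0.4 · 9.53162 − 1.960
    = 3.8126 − 1.960 = 1.8526 → 1.85
Power = Φ(1.85) = 0.968.

Power ≈ 0.968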